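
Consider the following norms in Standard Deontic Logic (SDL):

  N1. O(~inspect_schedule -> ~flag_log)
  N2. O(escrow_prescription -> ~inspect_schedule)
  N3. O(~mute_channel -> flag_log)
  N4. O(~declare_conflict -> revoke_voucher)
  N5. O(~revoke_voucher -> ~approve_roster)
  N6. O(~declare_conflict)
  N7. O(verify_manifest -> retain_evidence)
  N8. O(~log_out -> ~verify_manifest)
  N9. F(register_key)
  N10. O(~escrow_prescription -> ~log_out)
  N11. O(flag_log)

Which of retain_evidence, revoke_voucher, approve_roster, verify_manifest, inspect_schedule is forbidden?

verify_manifest

From premise 11 we have O(flag_log).
Premise 1, O(~inspect_schedule -> ~flag_log), contraposes to O(flag_log -> inspect_schedule); with O(flag_log) we get O(inspect_schedule).
The contrapositive of premise 2 (O(escrow_prescription -> ~inspect_schedule)) is O(inspect_schedule -> ~escrow_prescription), and O(inspect_schedule) is already established, so O(~escrow_prescription).
From O(~escrow_prescription) and premise 10, O(~escrow_prescription -> ~log_out), we obtain O(~log_out).
With premise 8, O(~log_out -> ~verify_manifest), the K-axiom yields O(~verify_manifest).
So O(~verify_manifest) holds, i.e. verify_manifest is forbidden. None of the other listed options is forbidden under the premises.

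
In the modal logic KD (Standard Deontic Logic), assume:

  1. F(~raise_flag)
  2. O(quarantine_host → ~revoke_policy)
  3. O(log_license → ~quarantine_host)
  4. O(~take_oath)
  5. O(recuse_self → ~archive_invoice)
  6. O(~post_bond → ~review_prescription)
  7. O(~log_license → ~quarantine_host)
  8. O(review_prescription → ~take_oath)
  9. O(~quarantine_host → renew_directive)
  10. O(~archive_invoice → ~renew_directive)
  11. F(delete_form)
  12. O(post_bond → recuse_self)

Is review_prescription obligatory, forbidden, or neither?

By case analysis on ~log_license: premise 7 gives O(~log_license → ~quarantine_host) and premise 3 gives O(log_license → ~quarantine_host), so O(~quarantine_host) either way.
Premise 9 is O(~quarantine_host → renew_directive); since O(~quarantine_host), deontic closure gives O(renew_directive).
Premise 10, O(~archive_invoice → ~renew_directive), contraposes to O(renew_directive → archive_invoice); with O(renew_directive) we get O(archive_invoice).
Premise 5, O(recuse_self → ~archive_invoice), contraposes to O(archive_invoice → ~recuse_self); with O(archive_invoice) we get O(~recuse_self).
Premise 12 is O(post_bond → recuse_self); contrapositively O(~recuse_self → ~post_bond). Since O(~recuse_self) holds, K gives O(~post_bond).
From O(~post_bond) and premise 6, O(~post_bond → ~review_prescription), we obtain O(~review_prescription).
Premises 1, 2, 4, 8, 11 do not contribute to this derivation.
Thus O(~review_prescription), which is F(review_prescription): review_prescription is forbidden.

Forbidden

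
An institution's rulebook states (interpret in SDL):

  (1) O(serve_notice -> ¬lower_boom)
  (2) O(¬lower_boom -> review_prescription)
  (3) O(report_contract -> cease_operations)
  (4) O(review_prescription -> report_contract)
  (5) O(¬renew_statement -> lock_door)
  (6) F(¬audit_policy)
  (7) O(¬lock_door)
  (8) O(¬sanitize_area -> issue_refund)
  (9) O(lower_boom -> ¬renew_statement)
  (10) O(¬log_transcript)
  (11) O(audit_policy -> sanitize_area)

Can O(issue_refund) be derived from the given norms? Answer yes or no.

Premise 8 is O(¬sanitize_area -> issue_refund), but O(¬sanitize_area) is not derivable from the premises, so it does not yield O(issue_refund).
No other premise forces O(issue_refund). An ideal world satisfying every premise can still have issue_refund false, so O(issue_refund) is not derivable.

No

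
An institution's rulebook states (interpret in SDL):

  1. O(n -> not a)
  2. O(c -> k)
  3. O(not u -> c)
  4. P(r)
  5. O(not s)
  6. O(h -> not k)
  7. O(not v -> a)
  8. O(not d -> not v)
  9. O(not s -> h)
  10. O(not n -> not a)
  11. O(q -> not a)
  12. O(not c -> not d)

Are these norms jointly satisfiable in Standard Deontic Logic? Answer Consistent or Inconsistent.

Premises 10 and 1 are O(not n -> not a) and O(n -> not a); every ideal world satisfies not n or n, so in either case not a holds — hence O(not a).
Premise 7 is O(not v -> a); contrapositively O(not a -> v). Since O(not a) holds, K gives O(v).
Premise 8, O(not d -> not v), contraposes to O(v -> d); with O(v) we get O(d).
Premise 12, O(not c -> not d), contraposes to O(d -> c); with O(d) we get O(c).
Premise 2 is O(c -> k); since O(c), deontic closure gives O(k).
Premise 6 is O(h -> not k); contrapositively O(k -> not h). Since O(k) holds, K gives O(not h).
Premise 9, O(not s -> h), contraposes to O(not h -> s); with O(not h) we get O(s).
But premise 5 directly asserts O(not s).
We now have both O(s) and O(not s) — s is simultaneously obligatory and forbidden, violating the D-axiom.

Inconsistent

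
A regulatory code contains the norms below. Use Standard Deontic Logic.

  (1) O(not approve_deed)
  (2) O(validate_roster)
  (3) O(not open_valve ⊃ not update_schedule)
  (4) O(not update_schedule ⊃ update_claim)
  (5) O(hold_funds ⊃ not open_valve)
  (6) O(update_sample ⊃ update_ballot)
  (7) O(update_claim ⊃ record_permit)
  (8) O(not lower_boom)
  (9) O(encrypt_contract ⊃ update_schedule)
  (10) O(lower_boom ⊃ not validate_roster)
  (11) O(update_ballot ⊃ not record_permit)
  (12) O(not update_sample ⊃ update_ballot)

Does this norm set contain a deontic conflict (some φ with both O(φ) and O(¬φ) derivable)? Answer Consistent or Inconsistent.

Consistent

Premise 10 is O(lower_boom ⊃ not validate_roster), but O(lower_boom) is not derivable from the premises, so it does not yield O(not validate_roster).
So O(not validate_roster) is not derivable, and the apparent clash with O(validate_roster) does not arise.
A world satisfying every obligation exists (e.g. approve_deed=false, encrypt_contract=false, hold_funds=false, lower_boom=false, open_valve=true, record_permit=false, update_ballot=true, update_claim=false, update_sample=false, update_schedule=true, validate_roster=true); no atom is both obligatory and forbidden, so the set is consistent.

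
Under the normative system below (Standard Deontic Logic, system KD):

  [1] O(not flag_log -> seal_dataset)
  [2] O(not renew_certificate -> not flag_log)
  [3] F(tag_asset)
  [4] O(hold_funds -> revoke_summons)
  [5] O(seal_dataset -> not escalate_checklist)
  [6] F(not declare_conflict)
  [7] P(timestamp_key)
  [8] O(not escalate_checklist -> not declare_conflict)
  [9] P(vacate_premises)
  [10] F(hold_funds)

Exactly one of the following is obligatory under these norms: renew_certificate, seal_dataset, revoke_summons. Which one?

Premise 6 is F(not declare_conflict), i.e. O(declare_conflict).
The contrapositive of premise 8 (O(not escalate_checklist -> not declare_conflict)) is O(declare_conflict -> escalate_checklist), and O(declare_conflict) is already established, so O(escalate_checklist).
The contrapositive of premise 5 (O(seal_dataset -> not escalate_checklist)) is O(escalate_checklist -> not seal_dataset), and O(escalate_checklist) is already established, so O(not seal_dataset).
The contrapositive of premise 1 (O(not flag_log -> seal_dataset)) is O(not seal_dataset -> flag_log), and O(not seal_dataset) is already established, so O(flag_log).
Premise 2, O(not renew_certificate -> not flag_log), contraposes to O(flag_log -> renew_certificate); with O(flag_log) we get O(renew_certificate).
So O(renew_certificate) holds — renew_certificate is obligatory. None of the other listed options is made obligatory by any chain of premises.

renew_certificate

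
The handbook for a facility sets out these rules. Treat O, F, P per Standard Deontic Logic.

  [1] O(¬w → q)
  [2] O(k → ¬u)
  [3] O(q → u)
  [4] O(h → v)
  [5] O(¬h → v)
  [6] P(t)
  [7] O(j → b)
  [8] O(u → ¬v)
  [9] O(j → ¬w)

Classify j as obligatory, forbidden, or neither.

Forbidden

By case analysis on ¬h: premise 5 gives O(¬h → v) and premise 4 gives O(h → v), so O(v) either way.
The contrapositive of premise 8 (O(u → ¬v)) is O(v → ¬u), and O(v) is already established, so O(¬u).
Premise 3, O(q → u), contraposes to O(¬u → ¬q); with O(¬u) we get O(¬q).
The contrapositive of premise 1 (O(¬w → q)) is O(¬q → w), and O(¬q) is already established, so O(w).
Premise 9 is O(j → ¬w); contrapositively O(w → ¬j). Since O(w) holds, K gives O(¬j).
Premises 2, 6, 7 do not contribute to this derivation.
Thus O(¬j), which is F(j): j is forbidden.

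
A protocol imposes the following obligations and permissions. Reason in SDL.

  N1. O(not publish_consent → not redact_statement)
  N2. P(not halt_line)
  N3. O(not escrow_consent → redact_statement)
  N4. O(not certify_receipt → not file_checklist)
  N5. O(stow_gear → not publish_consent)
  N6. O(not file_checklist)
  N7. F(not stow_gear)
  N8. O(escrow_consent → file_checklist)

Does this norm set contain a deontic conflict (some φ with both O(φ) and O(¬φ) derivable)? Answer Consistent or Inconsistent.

From premise 6 we have O(not file_checklist).
Premise 8 is O(escrow_consent → file_checklist); contrapositively O(not file_checklist → not escrow_consent). Since O(not file_checklist) holds, K gives O(not escrow_consent).
Premise 3 is O(not escrow_consent → redact_statement); since O(not escrow_consent), deontic closure gives O(redact_statement).
Premise 1, O(not publish_consent → not redact_statement), contraposes to O(redact_statement → publish_consent); with O(redact_statement) we get O(publish_consent).
The contrapositive of premise 5 (O(stow_gear → not publish_consent)) is O(publish_consent → not stow_gear), and O(publish_consent) is already established, so O(not stow_gear).
Yet premise 7 is F(not stow_gear), i.e. O(stow_gear).
We now have both O(not stow_gear) and O(stow_gear) — stow_gear is simultaneously obligatory and forbidden, violating the D-axiom.

Inconsistent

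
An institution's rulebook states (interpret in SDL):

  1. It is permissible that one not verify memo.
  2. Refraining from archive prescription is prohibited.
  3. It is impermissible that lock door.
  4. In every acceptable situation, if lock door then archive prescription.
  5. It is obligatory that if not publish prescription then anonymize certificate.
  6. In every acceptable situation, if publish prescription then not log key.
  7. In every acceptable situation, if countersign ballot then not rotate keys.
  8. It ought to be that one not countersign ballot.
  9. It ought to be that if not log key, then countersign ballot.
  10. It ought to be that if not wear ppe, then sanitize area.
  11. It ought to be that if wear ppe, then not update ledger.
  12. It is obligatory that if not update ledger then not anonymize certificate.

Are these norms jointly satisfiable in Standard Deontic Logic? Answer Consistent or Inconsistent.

Consistent

Premise 4 is O(lock_door → archive_prescription); even if O(archive_prescription) held, inferring O(lock_door) would be affirming the consequent — invalid.
So O(lock_door) is not derivable, and the apparent clash with O(¬lock_door) does not arise.
A world satisfying every obligation exists (e.g. anonymize_certificate=true, archive_prescription=true, countersign_ballot=false, lock_door=false, log_key=true, publish_prescription=false, rotate_keys=false, sanitize_area=true, update_ledger=true, verify_memo=false, wear_ppe=false); no atom is both obligatory and forbidden, so the set is consistent.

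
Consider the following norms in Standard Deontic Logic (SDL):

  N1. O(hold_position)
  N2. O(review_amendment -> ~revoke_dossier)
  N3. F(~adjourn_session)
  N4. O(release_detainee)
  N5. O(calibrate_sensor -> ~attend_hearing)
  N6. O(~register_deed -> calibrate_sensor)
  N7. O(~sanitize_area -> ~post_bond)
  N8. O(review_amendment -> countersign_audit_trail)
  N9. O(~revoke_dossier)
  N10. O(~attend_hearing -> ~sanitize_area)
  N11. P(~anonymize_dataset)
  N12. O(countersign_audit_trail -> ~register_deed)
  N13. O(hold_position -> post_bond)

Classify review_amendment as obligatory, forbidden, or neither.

Premise 1 gives O(hold_position).
Premise 13 is O(hold_position -> post_bond); since O(hold_position), deontic closure gives O(post_bond).
Premise 7, O(~sanitize_area -> ~post_bond), contraposes to O(post_bond -> sanitize_area); with O(post_bond) we get O(sanitize_area).
Premise 10 is O(~attend_hearing -> ~sanitize_area); contrapositively O(sanitize_area -> attend_hearing). Since O(sanitize_area) holds, K gives O(attend_hearing).
Premise 5 is O(calibrate_sensor -> ~attend_hearing); contrapositively O(attend_hearing -> ~calibrate_sensor). Since O(attend_hearing) holds, K gives O(~calibrate_sensor).
Premise 6, O(~register_deed -> calibrate_sensor), contraposes to O(~calibrate_sensor -> register_deed); with O(~calibrate_sensor) we get O(register_deed).
Premise 12, O(countersign_audit_trail -> ~register_deed), contraposes to O(register_deed -> ~countersign_audit_trail); with O(register_deed) we get O(~countersign_audit_trail).
Premise 8 is O(review_amendment -> countersign_audit_trail); contrapositively O(~countersign_audit_trail -> ~review_amendment). Since O(~countersign_audit_trail) holds, K gives O(~review_amendment).
Premises 2, 3, 4, 9, 11 do not contribute to this derivation.
Thus O(~review_amendment), which is F(review_amendment): review_amendment is forbidden.

Forbidden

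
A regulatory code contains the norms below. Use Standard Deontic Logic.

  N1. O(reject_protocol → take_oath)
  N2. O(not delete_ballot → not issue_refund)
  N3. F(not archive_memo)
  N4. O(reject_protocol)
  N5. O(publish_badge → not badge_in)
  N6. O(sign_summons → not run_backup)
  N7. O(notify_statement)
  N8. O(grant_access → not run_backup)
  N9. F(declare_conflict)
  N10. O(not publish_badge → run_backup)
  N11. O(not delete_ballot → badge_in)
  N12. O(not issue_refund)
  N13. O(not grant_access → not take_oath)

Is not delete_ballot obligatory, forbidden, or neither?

Forbidden

Premise 4 gives O(reject_protocol).
From O(reject_protocol) and premise 1, O(reject_protocol → take_oath), we obtain O(take_oath).
Premise 13, O(not grant_access → not take_oath), contraposes to O(take_oath → grant_access); with O(take_oath) we get O(grant_access).
Premise 8 is O(grant_access → not run_backup); since O(grant_access), deontic closure gives O(not run_backup).
Premise 10 is O(not publish_badge → run_backup); contrapositively O(not run_backup → publish_badge). Since O(not run_backup) holds, K gives O(publish_badge).
Applying K to premise 5 (O(publish_badge → not badge_in)) and O(publish_badge) yields O(not badge_in).
The contrapositive of premise 11 (O(not delete_ballot → badge_in)) is O(not badge_in → delete_ballot), and O(not badge_in) is already established, so O(delete_ballot).
Premises 2, 3, 6, 7, 9, 12 do not contribute to this derivation.
Thus O(delete_ballot), which is F(not delete_ballot): not delete_ballot is forbidden.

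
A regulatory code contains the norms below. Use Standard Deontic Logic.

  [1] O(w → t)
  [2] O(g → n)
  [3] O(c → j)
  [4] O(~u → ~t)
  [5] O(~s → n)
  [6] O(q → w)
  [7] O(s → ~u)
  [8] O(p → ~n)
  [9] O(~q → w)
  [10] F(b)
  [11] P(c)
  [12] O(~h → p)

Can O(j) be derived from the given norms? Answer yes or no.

Premise 3 is O(c → j), but O(c) is not derivable from the premises (the permission P(c) asserts only ~O(~c), not O(c)), so it does not yield O(j).
No other premise forces O(j). An ideal world satisfying every premise can still have j false, so O(j) is not derivable.

No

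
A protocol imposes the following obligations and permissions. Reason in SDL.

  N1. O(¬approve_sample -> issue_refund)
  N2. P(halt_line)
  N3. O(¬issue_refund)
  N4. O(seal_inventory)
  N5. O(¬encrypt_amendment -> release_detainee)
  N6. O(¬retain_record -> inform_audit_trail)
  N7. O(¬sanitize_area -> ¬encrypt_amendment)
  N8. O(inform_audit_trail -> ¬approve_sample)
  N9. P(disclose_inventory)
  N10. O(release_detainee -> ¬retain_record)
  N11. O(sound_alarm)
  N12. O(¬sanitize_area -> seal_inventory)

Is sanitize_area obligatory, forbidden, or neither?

From premise 3 we have O(¬issue_refund).
Premise 1, O(¬approve_sample -> issue_refund), contraposes to O(¬issue_refund -> approve_sample); with O(¬issue_refund) we get O(approve_sample).
The contrapositive of premise 8 (O(inform_audit_trail -> ¬approve_sample)) is O(approve_sample -> ¬inform_audit_trail), and O(approve_sample) is already established, so O(¬inform_audit_trail).
Premise 6, O(¬retain_record -> inform_audit_trail), contraposes to O(¬inform_audit_trail -> retain_record); with O(¬inform_audit_trail) we get O(retain_record).
Premise 10 is O(release_detainee -> ¬retain_record); contrapositively O(retain_record -> ¬release_detainee). Since O(retain_record) holds, K gives O(¬release_detainee).
The contrapositive of premise 5 (O(¬encrypt_amendment -> release_detainee)) is O(¬release_detainee -> encrypt_amendment), and O(¬release_detainee) is already established, so O(encrypt_amendment).
Premise 7, O(¬sanitize_area -> ¬encrypt_amendment), contraposes to O(encrypt_amendment -> sanitize_area); with O(encrypt_amendment) we get O(sanitize_area).
Premises 2, 4, 9, 11, 12 do not contribute to this derivation.
Hence sanitize_area is obligatory.

Obligatory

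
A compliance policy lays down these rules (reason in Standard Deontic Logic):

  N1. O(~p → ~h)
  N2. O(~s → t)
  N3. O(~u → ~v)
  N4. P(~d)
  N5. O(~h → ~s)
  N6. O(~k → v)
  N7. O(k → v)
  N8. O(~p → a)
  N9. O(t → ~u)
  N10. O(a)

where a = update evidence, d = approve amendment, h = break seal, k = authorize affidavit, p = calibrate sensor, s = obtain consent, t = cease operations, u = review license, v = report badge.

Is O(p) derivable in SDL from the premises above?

By case analysis on k: premise 7 gives O(k → v) and premise 6 gives O(~k → v), so O(v) either way.
Premise 3, O(~u → ~v), contraposes to O(v → u); with O(v) we get O(u).
Premise 9, O(t → ~u), contraposes to O(u → ~t); with O(u) we get O(~t).
Premise 2 is O(~s → t); contrapositively O(~t → s). Since O(~t) holds, K gives O(s).
Premise 5 is O(~h → ~s); contrapositively O(s → h). Since O(s) holds, K gives O(h).
Premise 1 is O(~p → ~h); contrapositively O(h → p). Since O(h) holds, K gives O(p).
Premises 4, 8, 10 do not contribute to this derivation.
So O(p) follows.

Yes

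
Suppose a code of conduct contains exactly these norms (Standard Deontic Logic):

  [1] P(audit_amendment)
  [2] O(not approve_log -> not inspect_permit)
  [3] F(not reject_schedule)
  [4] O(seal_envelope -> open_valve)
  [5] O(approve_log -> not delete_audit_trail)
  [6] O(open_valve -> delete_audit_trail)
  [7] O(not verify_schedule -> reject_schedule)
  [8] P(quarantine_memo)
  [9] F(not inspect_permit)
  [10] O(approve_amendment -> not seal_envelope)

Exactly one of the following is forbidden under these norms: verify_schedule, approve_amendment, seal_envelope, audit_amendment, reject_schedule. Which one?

seal_envelope

Premise 9, F(not inspect_permit), is equivalent to O(inspect_permit).
The contrapositive of premise 2 (O(not approve_log -> not inspect_permit)) is O(inspect_permit -> approve_log), and O(inspect_permit) is already established, so O(approve_log).
With premise 5, O(approve_log -> not delete_audit_trail), the K-axiom yields O(not delete_audit_trail).
The contrapositive of premise 6 (O(open_valve -> delete_audit_trail)) is O(not delete_audit_trail -> not open_valve), and O(not delete_audit_trail) is already established, so O(not open_valve).
Premise 4, O(seal_envelope -> open_valve), contraposes to O(not open_valve -> not seal_envelope); with O(not open_valve) we get O(not seal_envelope).
So O(not seal_envelope) holds, i.e. seal_envelope is forbidden. None of the other listed options is forbidden under the premises.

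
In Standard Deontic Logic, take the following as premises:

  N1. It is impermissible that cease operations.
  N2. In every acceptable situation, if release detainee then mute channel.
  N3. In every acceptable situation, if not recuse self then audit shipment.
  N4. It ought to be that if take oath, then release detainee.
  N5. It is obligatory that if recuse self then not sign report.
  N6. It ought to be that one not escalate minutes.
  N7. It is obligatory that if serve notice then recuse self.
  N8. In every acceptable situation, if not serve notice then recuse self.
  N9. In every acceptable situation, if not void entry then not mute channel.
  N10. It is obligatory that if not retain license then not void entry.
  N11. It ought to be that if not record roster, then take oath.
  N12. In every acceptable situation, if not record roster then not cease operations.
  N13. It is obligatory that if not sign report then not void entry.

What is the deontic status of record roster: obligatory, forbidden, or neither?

Obligatory

By case analysis on ¬serve_notice: premise 8 gives O(¬serve_notice → recuse_self) and premise 7 gives O(serve_notice → recuse_self), so O(recuse_self) either way.
Premise 5 is O(recuse_self → ¬sign_report); since O(recuse_self), deontic closure gives O(¬sign_report).
Applying K to premise 13 (O(¬sign_report → ¬void_entry)) and O(¬sign_report) yields O(¬void_entry).
From O(¬void_entry) and premise 9, O(¬void_entry → ¬mute_channel), we obtain O(¬mute_channel).
Premise 2 is O(release_detainee → mute_channel); contrapositively O(¬mute_channel → ¬release_detainee). Since O(¬mute_channel) holds, K gives O(¬release_detainee).
The contrapositive of premise 4 (O(take_oath → release_detainee)) is O(¬release_detainee → ¬take_oath), and O(¬release_detainee) is already established, so O(¬take_oath).
Premise 11 is O(¬record_roster → take_oath); contrapositively O(¬take_oath → record_roster). Since O(¬take_oath) holds, K gives O(record_roster).
Premises 1, 3, 6, 10, 12 do not contribute to this derivation.
Hence record_roster is obligatory.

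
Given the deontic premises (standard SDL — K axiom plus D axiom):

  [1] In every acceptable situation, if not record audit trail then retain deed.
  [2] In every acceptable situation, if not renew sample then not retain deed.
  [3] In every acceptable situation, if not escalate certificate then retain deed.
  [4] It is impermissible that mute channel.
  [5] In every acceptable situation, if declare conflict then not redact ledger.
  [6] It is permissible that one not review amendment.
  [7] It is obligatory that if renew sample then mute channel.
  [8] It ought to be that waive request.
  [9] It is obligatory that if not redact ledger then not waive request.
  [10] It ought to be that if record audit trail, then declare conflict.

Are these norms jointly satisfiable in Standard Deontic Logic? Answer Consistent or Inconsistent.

Inconsistent

Premise 8 gives O(waive_request).
The contrapositive of premise 9 (O(¬redact_ledger → ¬waive_request)) is O(waive_request → redact_ledger), and O(waive_request) is already established, so O(redact_ledger).
Premise 5 is O(declare_conflict → ¬redact_ledger); contrapositively O(redact_ledger → ¬declare_conflict). Since O(redact_ledger) holds, K gives O(¬declare_conflict).
The contrapositive of premise 10 (O(record_audit_trail → declare_conflict)) is O(¬declare_conflict → ¬record_audit_trail), and O(¬declare_conflict) is already established, so O(¬record_audit_trail).
Premise 1 is O(¬record_audit_trail → retain_deed); since O(¬record_audit_trail), deontic closure gives O(retain_deed).
Premise 2 is O(¬renew_sample → ¬retain_deed); contrapositively O(retain_deed → renew_sample). Since O(retain_deed) holds, K gives O(renew_sample).
With premise 7, O(renew_sample → mute_channel), the K-axiom yields O(mute_channel).
Yet premise 4 is F(mute_channel), i.e. O(¬mute_channel).
We now have both O(mute_channel) and O(¬mute_channel) — mute_channel is simultaneously obligatory and forbidden, violating the D-axiom.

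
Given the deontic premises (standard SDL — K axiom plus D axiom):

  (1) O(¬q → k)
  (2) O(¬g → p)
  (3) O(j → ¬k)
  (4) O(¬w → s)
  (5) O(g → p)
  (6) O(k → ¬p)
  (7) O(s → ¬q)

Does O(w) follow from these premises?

Yes

Premises 2 and 5 cover both cases: O(¬g → p) and O(g → p). Since ¬g ∨ g is a tautology, O(p) follows.
Premise 6 is O(k → ¬p); contrapositively O(p → ¬k). Since O(p) holds, K gives O(¬k).
Premise 1 is O(¬q → k); contrapositively O(¬k → q). Since O(¬k) holds, K gives O(q).
Premise 7, O(s → ¬q), contraposes to O(q → ¬s); with O(q) we get O(¬s).
Premise 4, O(¬w → s), contraposes to O(¬s → w); with O(¬s) we get O(w).
Premise 3 does not contribute to this derivation.
So O(w) follows.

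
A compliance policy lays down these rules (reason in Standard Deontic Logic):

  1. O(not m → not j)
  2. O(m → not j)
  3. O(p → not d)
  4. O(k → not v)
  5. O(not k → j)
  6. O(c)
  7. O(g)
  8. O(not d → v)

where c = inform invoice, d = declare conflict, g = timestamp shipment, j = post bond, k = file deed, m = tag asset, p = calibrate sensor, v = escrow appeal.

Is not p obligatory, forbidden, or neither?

Obligatory

By case analysis on m: premise 2 gives O(m → not j) and premise 1 gives O(not m → not j), so O(not j) either way.
Premise 5 is O(not k → j); contrapositively O(not j → k). Since O(not j) holds, K gives O(k).
Premise 4 is O(k → not v); since O(k), deontic closure gives O(not v).
Premise 8 is O(not d → v); contrapositively O(not v → d). Since O(not v) holds, K gives O(d).
The contrapositive of premise 3 (O(p → not d)) is O(d → not p), and O(d) is already established, so O(not p).
Premises 6, 7 do not contribute to this derivation.
Hence not p is obligatory.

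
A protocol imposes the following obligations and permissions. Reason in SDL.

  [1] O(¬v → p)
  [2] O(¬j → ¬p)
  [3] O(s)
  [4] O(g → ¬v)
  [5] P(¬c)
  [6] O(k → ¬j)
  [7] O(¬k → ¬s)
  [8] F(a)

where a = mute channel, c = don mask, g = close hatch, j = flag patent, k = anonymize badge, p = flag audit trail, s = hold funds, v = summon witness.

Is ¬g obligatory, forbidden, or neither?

Obligatory

Premise 3 gives O(s).
Premise 7 is O(¬k → ¬s); contrapositively O(s → k). Since O(s) holds, K gives O(k).
Premise 6 is O(k → ¬j); since O(k), deontic closure gives O(¬j).
Premise 2 is O(¬j → ¬p); since O(¬j), deontic closure gives O(¬p).
Premise 1 is O(¬v → p); contrapositively O(¬p → v). Since O(¬p) holds, K gives O(v).
The contrapositive of premise 4 (O(g → ¬v)) is O(v → ¬g), and O(v) is already established, so O(¬g).
Premises 5, 8 do not contribute to this derivation.
Hence ¬g is obligatory.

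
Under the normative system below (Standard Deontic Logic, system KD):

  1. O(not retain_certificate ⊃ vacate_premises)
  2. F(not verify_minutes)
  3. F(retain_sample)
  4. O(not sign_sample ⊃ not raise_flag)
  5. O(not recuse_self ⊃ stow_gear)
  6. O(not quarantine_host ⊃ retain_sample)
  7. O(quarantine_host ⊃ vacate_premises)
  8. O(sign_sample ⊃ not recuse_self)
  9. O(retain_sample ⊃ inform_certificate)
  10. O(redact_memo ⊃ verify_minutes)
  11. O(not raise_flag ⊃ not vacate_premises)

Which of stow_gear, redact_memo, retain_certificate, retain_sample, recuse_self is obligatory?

stow_gear

Premise 3 is F(retain_sample), i.e. O(not retain_sample).
The contrapositive of premise 6 (O(not quarantine_host ⊃ retain_sample)) is O(not retain_sample ⊃ quarantine_host), and O(not retain_sample) is already established, so O(quarantine_host).
From O(quarantine_host) and premise 7, O(quarantine_host ⊃ vacate_premises), we obtain O(vacate_premises).
Premise 11, O(not raise_flag ⊃ not vacate_premises), contraposes to O(vacate_premises ⊃ raise_flag); with O(vacate_premises) we get O(raise_flag).
The contrapositive of premise 4 (O(not sign_sample ⊃ not raise_flag)) is O(raise_flag ⊃ sign_sample), and O(raise_flag) is already established, so O(sign_sample).
With premise 8, O(sign_sample ⊃ not recuse_self), the K-axiom yields O(not recuse_self).
From O(not recuse_self) and premise 5, O(not recuse_self ⊃ stow_gear), we obtain O(stow_gear).
So O(stow_gear) holds — stow_gear is obligatory. None of the other listed options is made obligatory by any chain of premises.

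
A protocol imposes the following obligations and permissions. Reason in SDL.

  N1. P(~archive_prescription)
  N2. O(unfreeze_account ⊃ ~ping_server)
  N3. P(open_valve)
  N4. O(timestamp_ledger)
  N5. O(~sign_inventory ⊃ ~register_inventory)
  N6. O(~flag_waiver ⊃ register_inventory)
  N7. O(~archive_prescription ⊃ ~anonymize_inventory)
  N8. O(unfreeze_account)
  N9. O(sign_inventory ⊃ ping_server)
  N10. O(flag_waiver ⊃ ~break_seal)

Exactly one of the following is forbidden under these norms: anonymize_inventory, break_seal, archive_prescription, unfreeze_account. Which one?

Premise 8 gives O(unfreeze_account).
Applying K to premise 2 (O(unfreeze_account ⊃ ~ping_server)) and O(unfreeze_account) yields O(~ping_server).
Premise 9, O(sign_inventory ⊃ ping_server), contraposes to O(~ping_server ⊃ ~sign_inventory); with O(~ping_server) we get O(~sign_inventory).
Premise 5 is O(~sign_inventory ⊃ ~register_inventory); since O(~sign_inventory), deontic closure gives O(~register_inventory).
Premise 6, O(~flag_waiver ⊃ register_inventory), contraposes to O(~register_inventory ⊃ flag_waiver); with O(~register_inventory) we get O(flag_waiver).
With premise 10, O(flag_waiver ⊃ ~break_seal), the K-axiom yields O(~break_seal).
So O(~break_seal) holds, i.e. break_seal is forbidden. None of the other listed options is forbidden under the premises.

break_seal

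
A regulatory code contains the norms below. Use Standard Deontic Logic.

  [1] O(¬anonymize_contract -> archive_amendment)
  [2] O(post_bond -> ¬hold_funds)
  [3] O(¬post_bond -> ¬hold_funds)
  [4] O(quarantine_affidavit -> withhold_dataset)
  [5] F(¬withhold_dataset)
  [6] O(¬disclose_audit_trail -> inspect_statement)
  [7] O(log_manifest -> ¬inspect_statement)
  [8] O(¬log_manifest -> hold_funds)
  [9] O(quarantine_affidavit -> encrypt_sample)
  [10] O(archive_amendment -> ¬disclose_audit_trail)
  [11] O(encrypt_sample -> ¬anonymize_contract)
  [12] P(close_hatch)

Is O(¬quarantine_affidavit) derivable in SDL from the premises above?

Premises 3 and 2 are O(¬post_bond -> ¬hold_funds) and O(post_bond -> ¬hold_funds); every ideal world satisfies ¬post_bond or post_bond, so in either case ¬hold_funds holds — hence O(¬hold_funds).
The contrapositive of premise 8 (O(¬log_manifest -> hold_funds)) is O(¬hold_funds -> log_manifest), and O(¬hold_funds) is already established, so O(log_manifest).
Premise 7 is O(log_manifest -> ¬inspect_statement); since O(log_manifest), deontic closure gives O(¬inspect_statement).
Premise 6 is O(¬disclose_audit_trail -> inspect_statement); contrapositively O(¬inspect_statement -> disclose_audit_trail). Since O(¬inspect_statement) holds, K gives O(disclose_audit_trail).
Premise 10 is O(archive_amendment -> ¬disclose_audit_trail); contrapositively O(disclose_audit_trail -> ¬archive_amendment). Since O(disclose_audit_trail) holds, K gives O(¬archive_amendment).
Premise 1 is O(¬anonymize_contract -> archive_amendment); contrapositively O(¬archive_amendment -> anonymize_contract). Since O(¬archive_amendment) holds, K gives O(anonymize_contract).
Premise 11, O(encrypt_sample -> ¬anonymize_contract), contraposes to O(anonymize_contract -> ¬encrypt_sample); with O(anonymize_contract) we get O(¬encrypt_sample).
Premise 9 is O(quarantine_affidavit -> encrypt_sample); contrapositively O(¬encrypt_sample -> ¬quarantine_affidavit). Since O(¬encrypt_sample) holds, K gives O(¬quarantine_affidavit).
Premises 4, 5, 12 do not contribute to this derivation.
So O(¬quarantine_affidavit) follows.

Yes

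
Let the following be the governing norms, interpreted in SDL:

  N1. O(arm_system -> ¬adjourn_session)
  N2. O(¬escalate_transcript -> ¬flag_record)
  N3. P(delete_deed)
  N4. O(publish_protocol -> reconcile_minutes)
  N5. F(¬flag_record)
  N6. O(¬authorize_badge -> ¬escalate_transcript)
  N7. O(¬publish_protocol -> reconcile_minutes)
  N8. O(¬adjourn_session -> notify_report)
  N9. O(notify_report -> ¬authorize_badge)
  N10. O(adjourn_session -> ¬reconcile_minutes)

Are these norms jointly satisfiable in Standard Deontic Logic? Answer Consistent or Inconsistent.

Inconsistent

Premises 4 and 7 are O(publish_protocol -> reconcile_minutes) and O(¬publish_protocol -> reconcile_minutes); every ideal world satisfies publish_protocol or ¬publish_protocol, so in either case reconcile_minutes holds — hence O(reconcile_minutes).
The contrapositive of premise 10 (O(adjourn_session -> ¬reconcile_minutes)) is O(reconcile_minutes -> ¬adjourn_session), and O(reconcile_minutes) is already established, so O(¬adjourn_session).
Premise 8 is O(¬adjourn_session -> notify_report); since O(¬adjourn_session), deontic closure gives O(notify_report).
With premise 9, O(notify_report -> ¬authorize_badge), the K-axiom yields O(¬authorize_badge).
Applying K to premise 6 (O(¬authorize_badge -> ¬escalate_transcript)) and O(¬authorize_badge) yields O(¬escalate_transcript).
Premise 2 is O(¬escalate_transcript -> ¬flag_record); since O(¬escalate_transcript), deontic closure gives O(¬flag_record).
However, F(¬flag_record) at premise 5 amounts to O(flag_record).
We now have both O(¬flag_record) and O(flag_record) — flag_record is simultaneously obligatory and forbidden, violating the D-axiom.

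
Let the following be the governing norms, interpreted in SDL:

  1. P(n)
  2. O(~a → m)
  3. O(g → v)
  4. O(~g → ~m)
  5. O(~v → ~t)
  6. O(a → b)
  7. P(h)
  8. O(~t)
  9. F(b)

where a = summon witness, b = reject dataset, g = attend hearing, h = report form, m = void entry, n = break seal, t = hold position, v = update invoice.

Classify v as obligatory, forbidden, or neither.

Premise 9 is F(b), i.e. O(~b).
The contrapositive of premise 6 (O(a → b)) is O(~b → ~a), and O(~b) is already established, so O(~a).
Applying K to premise 2 (O(~a → m)) and O(~a) yields O(m).
The contrapositive of premise 4 (O(~g → ~m)) is O(m → g), and O(m) is already established, so O(g).
With premise 3, O(g → v), the K-axiom yields O(v).
Premises 1, 5, 7, 8 do not contribute to this derivation.
Hence v is obligatory.

Obligatory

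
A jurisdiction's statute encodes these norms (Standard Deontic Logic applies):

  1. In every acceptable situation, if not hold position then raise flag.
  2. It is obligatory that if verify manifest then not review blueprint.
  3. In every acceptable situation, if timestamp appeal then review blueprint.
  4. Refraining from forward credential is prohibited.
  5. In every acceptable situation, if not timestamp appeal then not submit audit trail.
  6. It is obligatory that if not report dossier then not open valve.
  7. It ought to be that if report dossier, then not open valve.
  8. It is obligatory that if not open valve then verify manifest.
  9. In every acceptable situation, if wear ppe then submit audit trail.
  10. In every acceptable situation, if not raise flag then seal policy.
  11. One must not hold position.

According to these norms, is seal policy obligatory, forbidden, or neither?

Premise 10 is O(¬raise_flag → seal_policy), but O(¬raise_flag) is not derivable from the premises, so it does not yield O(seal_policy).
No premise or chain of K-axiom applications forces O(seal_policy), and none forces O(¬seal_policy). So seal_policy is neither obligatory nor forbidden under these norms.

Neither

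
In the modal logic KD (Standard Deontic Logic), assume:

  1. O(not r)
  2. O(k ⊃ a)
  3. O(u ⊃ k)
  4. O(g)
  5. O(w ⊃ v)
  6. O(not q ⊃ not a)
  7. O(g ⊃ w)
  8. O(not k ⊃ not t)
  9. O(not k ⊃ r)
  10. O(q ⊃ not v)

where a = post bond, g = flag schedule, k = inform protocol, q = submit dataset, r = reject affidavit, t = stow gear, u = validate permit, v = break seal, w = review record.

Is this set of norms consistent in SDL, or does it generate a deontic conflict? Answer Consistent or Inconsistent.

Premise 1 gives O(not r).
Premise 9 is O(not k ⊃ r); contrapositively O(not r ⊃ k). Since O(not r) holds, K gives O(k).
From O(k) and premise 2, O(k ⊃ a), we obtain O(a).
Premise 6, O(not q ⊃ not a), contraposes to O(a ⊃ q); with O(a) we get O(q).
From O(q) and premise 10, O(q ⊃ not v), we obtain O(not v).
Premise 5 is O(w ⊃ v); contrapositively O(not v ⊃ not w). Since O(not v) holds, K gives O(not w).
Premise 7, O(g ⊃ w), contraposes to O(not w ⊃ not g); with O(not w) we get O(not g).
Yet premise 4 states O(g).
We now have both O(not g) and O(g) — g is simultaneously obligatory and forbidden, violating the D-axiom.

Inconsistent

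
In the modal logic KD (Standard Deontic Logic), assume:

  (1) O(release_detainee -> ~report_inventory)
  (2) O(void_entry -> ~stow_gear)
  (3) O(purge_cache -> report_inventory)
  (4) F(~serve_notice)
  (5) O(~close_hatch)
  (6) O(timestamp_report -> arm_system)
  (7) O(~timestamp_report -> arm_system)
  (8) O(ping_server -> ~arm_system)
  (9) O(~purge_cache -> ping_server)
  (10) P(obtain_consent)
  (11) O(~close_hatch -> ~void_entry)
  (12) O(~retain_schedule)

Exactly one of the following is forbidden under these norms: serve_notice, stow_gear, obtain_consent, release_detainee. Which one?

release_detainee

By case analysis on ~timestamp_report: premise 7 gives O(~timestamp_report -> arm_system) and premise 6 gives O(timestamp_report -> arm_system), so O(arm_system) either way.
The contrapositive of premise 8 (O(ping_server -> ~arm_system)) is O(arm_system -> ~ping_server), and O(arm_system) is already established, so O(~ping_server).
The contrapositive of premise 9 (O(~purge_cache -> ping_server)) is O(~ping_server -> purge_cache), and O(~ping_server) is already established, so O(purge_cache).
With premise 3, O(purge_cache -> report_inventory), the K-axiom yields O(report_inventory).
Premise 1, O(release_detainee -> ~report_inventory), contraposes to O(report_inventory -> ~release_detainee); with O(report_inventory) we get O(~release_detainee).
So O(~release_detainee) holds, i.e. release_detainee is forbidden. None of the other listed options is forbidden under the premises.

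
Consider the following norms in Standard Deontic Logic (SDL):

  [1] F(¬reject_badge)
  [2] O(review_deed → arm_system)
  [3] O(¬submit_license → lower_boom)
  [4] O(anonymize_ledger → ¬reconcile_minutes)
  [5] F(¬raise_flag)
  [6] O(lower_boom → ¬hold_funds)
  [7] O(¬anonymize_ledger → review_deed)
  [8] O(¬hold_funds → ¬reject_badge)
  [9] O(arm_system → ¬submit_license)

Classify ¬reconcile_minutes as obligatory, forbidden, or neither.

Premise 1 is F(¬reject_badge), i.e. O(reject_badge).
Premise 8, O(¬hold_funds → ¬reject_badge), contraposes to O(reject_badge → hold_funds); with O(reject_badge) we get O(hold_funds).
Premise 6 is O(lower_boom → ¬hold_funds); contrapositively O(hold_funds → ¬lower_boom). Since O(hold_funds) holds, K gives O(¬lower_boom).
Premise 3, O(¬submit_license → lower_boom), contraposes to O(¬lower_boom → submit_license); with O(¬lower_boom) we get O(submit_license).
The contrapositive of premise 9 (O(arm_system → ¬submit_license)) is O(submit_license → ¬arm_system), and O(submit_license) is already established, so O(¬arm_system).
The contrapositive of premise 2 (O(review_deed → arm_system)) is O(¬arm_system → ¬review_deed), and O(¬arm_system) is already established, so O(¬review_deed).
Premise 7, O(¬anonymize_ledger → review_deed), contraposes to O(¬review_deed → anonymize_ledger); with O(¬review_deed) we get O(anonymize_ledger).
Applying K to premise 4 (O(anonymize_ledger → ¬reconcile_minutes)) and O(anonymize_ledger) yields O(¬reconcile_minutes).
Premise 5 does not contribute to this derivation.
Hence ¬reconcile_minutes is obligatory.

Obligatory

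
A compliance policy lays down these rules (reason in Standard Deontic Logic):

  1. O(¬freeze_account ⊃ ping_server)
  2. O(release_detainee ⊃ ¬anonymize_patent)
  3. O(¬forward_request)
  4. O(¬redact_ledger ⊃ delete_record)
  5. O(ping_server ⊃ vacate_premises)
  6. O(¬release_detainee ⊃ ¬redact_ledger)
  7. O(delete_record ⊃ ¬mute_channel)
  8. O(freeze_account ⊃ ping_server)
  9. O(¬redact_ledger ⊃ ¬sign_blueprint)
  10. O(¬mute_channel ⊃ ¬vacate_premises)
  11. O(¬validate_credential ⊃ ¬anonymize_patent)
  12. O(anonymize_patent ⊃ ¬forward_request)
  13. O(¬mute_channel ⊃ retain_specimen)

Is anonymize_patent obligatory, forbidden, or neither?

Premises 8 and 1 are O(freeze_account ⊃ ping_server) and O(¬freeze_account ⊃ ping_server); every ideal world satisfies freeze_account or ¬freeze_account, so in either case ping_server holds — hence O(ping_server).
From O(ping_server) and premise 5, O(ping_server ⊃ vacate_premises), we obtain O(vacate_premises).
The contrapositive of premise 10 (O(¬mute_channel ⊃ ¬vacate_premises)) is O(vacate_premises ⊃ mute_channel), and O(vacate_premises) is already established, so O(mute_channel).
The contrapositive of premise 7 (O(delete_record ⊃ ¬mute_channel)) is O(mute_channel ⊃ ¬delete_record), and O(mute_channel) is already established, so O(¬delete_record).
Premise 4 is O(¬redact_ledger ⊃ delete_record); contrapositively O(¬delete_record ⊃ redact_ledger). Since O(¬delete_record) holds, K gives O(redact_ledger).
Premise 6 is O(¬release_detainee ⊃ ¬redact_ledger); contrapositively O(redact_ledger ⊃ release_detainee). Since O(redact_ledger) holds, K gives O(release_detainee).
Premise 2 is O(release_detainee ⊃ ¬anonymize_patent); since O(release_detainee), deontic closure gives O(¬anonymize_patent).
Premises 3, 9, 11, 12, 13 do not contribute to this derivation.
Thus O(¬anonymize_patent), which is F(anonymize_patent): anonymize_patent is forbidden.

Forbidden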